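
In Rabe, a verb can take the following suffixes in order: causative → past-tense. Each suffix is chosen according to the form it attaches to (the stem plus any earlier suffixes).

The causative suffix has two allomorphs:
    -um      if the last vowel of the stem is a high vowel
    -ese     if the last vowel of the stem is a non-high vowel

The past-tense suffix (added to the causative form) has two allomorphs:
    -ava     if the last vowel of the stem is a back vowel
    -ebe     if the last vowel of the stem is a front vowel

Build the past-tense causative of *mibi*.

mibiumava

*mibi* — last vowel /i/ (a high vowel) → -um → *mibium*.
The last vowel of the causative form *mibium* is /u/, which is a back vowel, so the past-tense suffix is -ava, giving *mibiumava*.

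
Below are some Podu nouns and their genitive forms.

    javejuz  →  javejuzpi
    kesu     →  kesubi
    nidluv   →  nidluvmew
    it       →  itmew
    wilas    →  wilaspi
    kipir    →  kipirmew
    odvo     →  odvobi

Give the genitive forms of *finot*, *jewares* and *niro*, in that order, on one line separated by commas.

finotmew, jewarespi, nirobi

The alternation tracks the final sound of the stem — -pi when the stem ends in a sibilant (*javejuz*, *wilas*); -mew when the stem ends in a non-sibilant consonant (*nidluv*, *it*, *kipir*); -bi when the stem ends in a vowel (*kesu*, *odvo*).
Since the final sound of *finot* is /t/ (a non-sibilant consonant), it takes -mew, giving *finotmew*.
Since the final sound of *jewares* is /s/ (a sibilant), it takes -pi, giving *jewarespi*.
The final sound of *niro* is /o/, which is a vowel, so the suffix is -bi, giving *nirobi*.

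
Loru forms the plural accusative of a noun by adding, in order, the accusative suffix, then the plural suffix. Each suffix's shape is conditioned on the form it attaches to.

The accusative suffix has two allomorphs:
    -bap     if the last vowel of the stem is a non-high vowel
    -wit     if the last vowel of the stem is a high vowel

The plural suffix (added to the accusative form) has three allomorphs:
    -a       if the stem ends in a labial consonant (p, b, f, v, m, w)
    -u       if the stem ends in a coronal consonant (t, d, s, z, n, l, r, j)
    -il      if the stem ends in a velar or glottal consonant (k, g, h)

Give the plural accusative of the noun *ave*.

avebapa

*ave*: last vowel = /e/, a non-high vowel → -bap → *avebap*.
The final consonant of the accusative form *avebap* is /p/, which is labial, so the plural suffix is -a, giving *avebapa*.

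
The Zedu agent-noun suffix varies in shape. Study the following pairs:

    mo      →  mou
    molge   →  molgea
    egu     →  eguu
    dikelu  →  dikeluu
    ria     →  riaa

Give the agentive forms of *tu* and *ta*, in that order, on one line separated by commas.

The alternation tracks the last vowel of the stem — -u when the last vowel of the stem is a rounded vowel (*mo*, *egu*, *dikelu*); -a when the last vowel of the stem is an unrounded vowel (*molge*, *ria*).
The last vowel of *tu* is /u/, which is a rounded vowel, so the suffix is -u, giving *tuu*.
*ta*: last vowel = /a/, an unrounded vowel → -a → *taa*.

tuu, taa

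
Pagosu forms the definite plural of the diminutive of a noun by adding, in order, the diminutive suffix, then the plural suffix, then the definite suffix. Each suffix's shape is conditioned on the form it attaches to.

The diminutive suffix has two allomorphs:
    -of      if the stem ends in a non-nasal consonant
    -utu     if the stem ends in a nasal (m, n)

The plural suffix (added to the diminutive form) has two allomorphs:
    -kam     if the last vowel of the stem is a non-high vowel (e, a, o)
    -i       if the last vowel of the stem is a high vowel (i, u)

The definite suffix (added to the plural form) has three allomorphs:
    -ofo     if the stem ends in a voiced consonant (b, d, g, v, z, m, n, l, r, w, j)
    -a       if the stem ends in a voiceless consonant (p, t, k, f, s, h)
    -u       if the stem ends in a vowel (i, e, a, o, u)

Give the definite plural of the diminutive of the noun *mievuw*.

mievuwofkamofo

The final consonant of *mievuw* is /w/, which is non-nasal, so the diminutive suffix is -of, giving *mievuwof*.
The last vowel of the diminutive form *mievuwof* is /o/, which is a non-high vowel, so the plural suffix is -kam, giving *mievuwofkam*.
The plural form *mievuwofkam* — final sound /m/ (a voiced consonant) → -ofo → *mievuwofkamofo*.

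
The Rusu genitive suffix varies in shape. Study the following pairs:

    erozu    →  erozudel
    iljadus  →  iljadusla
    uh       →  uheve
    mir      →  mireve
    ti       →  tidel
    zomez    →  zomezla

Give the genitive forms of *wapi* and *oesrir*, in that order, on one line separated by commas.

Looking at the final sound of each stem: -la when the stem ends in a sibilant (*iljadus*, *zomez*); -eve when the stem ends in a non-sibilant consonant (*uh*, *mir*); -del when the stem ends in a vowel (*erozu*, *ti*).
*wapi* — final sound /i/ (a vowel) → -del → *wapidel*.
Since the final sound of *oesrir* is /r/ (a non-sibilant consonant), it takes -eve, giving *oesrireve*.

wapidel, oesrireve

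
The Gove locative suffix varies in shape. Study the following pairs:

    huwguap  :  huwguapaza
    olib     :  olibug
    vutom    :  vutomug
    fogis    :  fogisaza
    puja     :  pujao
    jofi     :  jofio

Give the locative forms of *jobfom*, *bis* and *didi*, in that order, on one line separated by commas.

jobfomug, bisaza, didio

Looking at the final sound of each stem: -aza when the stem ends in a voiceless consonant (*huwguap*, *fogis*); -ug when the stem ends in a voiced consonant (*olib*, *vutom*); -o when the stem ends in a vowel (*puja*, *jofi*).
The final sound of *jobfom* is /m/, which is a voiced consonant, so the suffix is -ug, giving *jobfomug*.
*bis* — final sound /s/ (a voiceless consonant) → -aza → *bisaza*.
The final sound of *didi* is /i/, which is a vowel, so the suffix is -o, giving *didio*.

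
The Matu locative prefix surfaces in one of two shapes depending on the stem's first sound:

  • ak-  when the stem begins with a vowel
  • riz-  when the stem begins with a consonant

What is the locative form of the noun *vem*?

The first sound of *vem* is /v/, which is a consonant, so the prefix is riz-, giving *rizvem*.

rizvem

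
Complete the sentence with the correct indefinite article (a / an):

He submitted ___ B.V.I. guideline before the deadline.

The indefinite article is chosen by the initial *sound* of the following word, not its spelling.
The initialism *B.V.I.* is read letter by letter; the first letter, B, is pronounced /biː/, which begins with a consonant sound.
So the article is *a*: He submitted a B.V.I. guideline before the deadline.

a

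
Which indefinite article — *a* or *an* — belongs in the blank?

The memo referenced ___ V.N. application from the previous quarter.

The indefinite article is chosen by the initial *sound* of the following word, not its spelling.
The initialism *V.N.* is read letter by letter; the first letter, V, is pronounced /viː/, which begins with a consonant sound.
So the article is *a*: The memo referenced a V.N. application from the previous quarter.

a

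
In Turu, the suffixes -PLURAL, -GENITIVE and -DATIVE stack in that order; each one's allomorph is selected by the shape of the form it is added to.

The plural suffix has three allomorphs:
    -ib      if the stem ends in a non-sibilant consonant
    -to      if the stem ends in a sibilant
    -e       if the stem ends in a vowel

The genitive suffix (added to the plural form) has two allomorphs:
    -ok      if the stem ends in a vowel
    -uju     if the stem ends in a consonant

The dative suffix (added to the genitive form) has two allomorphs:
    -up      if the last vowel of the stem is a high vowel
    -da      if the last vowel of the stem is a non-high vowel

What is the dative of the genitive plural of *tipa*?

The final sound of *tipa* is /a/, which is a vowel, so the plural suffix is -e, giving *tipae*.
The final sound of the plural form *tipae* is /e/, which is a vowel, so the genitive suffix is -ok, giving *tipaeok*.
The genitive form *tipaeok*: last vowel = /o/, a non-high vowel → -da → *tipaeokda*.

tipaeokda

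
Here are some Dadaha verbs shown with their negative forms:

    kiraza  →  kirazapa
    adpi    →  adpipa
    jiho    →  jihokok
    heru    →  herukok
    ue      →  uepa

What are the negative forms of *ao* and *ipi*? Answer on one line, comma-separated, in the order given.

The alternation tracks the last vowel of the stem — -kok when the last vowel of the stem is a rounded vowel (*jiho*, *heru*); -pa when the last vowel of the stem is an unrounded vowel (*kiraza*, *adpi*, *ue*).
*ao* — last vowel /o/ (a rounded vowel) → -kok → *aokok*.
The last vowel of *ipi* is /i/, which is an unrounded vowel, so the suffix is -pa, giving *ipipa*.

aokok, ipipa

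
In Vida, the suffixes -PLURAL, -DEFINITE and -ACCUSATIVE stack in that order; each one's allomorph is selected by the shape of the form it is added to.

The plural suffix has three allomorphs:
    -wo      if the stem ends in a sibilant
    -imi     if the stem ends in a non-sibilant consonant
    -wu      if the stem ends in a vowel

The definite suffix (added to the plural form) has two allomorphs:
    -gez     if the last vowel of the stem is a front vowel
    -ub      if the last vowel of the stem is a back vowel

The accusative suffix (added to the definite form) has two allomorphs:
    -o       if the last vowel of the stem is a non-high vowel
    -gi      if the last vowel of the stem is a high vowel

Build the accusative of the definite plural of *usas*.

The final sound of *usas* is /s/, which is a sibilant, so the plural suffix is -wo, giving *usaswo*.
The plural form *usaswo*: last vowel = /o/, a back vowel → -ub → *usaswoub*.
The last vowel of the definite form *usaswoub* is /u/, which is a high vowel, so the accusative suffix is -gi, giving *usaswoubgi*.

usaswoubgi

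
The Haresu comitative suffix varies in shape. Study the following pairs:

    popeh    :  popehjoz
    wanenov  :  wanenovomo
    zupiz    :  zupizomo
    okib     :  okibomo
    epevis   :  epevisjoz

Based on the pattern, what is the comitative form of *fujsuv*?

The suffix is conditioned by the final consonant: -joz when the stem ends in a voiceless consonant (*popeh*, *epevis*); -omo when the stem ends in a voiced consonant (*wanenov*, *zupiz*, *okib*).
Since the final consonant of *fujsuv* is /v/ (voiced), it takes -omo, giving *fujsuvomo*.

fujsuvomo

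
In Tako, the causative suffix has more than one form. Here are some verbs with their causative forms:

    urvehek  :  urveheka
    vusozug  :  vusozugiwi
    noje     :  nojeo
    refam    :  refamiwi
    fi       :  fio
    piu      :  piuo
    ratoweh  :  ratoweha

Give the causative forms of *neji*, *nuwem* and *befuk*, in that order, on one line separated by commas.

The pattern is voicing of the final sound: -a when the stem ends in a voiceless consonant (*urvehek*, *ratoweh*); -iwi when the stem ends in a voiced consonant (*vusozug*, *refam*); -o when the stem ends in a vowel (*noje*, *fi*, *piu*).
*neji* — final sound /i/ (a vowel) → -o → *nejio*.
The final sound of *nuwem* is /m/, which is a voiced consonant, so the suffix is -iwi, giving *nuwemiwi*.
*befuk*: final sound = /k/, a voiceless consonant → -a → *befuka*.

nejio, nuwemiwi, befuka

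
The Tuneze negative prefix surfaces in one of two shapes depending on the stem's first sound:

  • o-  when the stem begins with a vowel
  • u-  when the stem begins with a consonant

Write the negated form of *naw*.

Since the first sound of *naw* is /n/ (a consonant), it takes u-, giving *unaw*.

unaw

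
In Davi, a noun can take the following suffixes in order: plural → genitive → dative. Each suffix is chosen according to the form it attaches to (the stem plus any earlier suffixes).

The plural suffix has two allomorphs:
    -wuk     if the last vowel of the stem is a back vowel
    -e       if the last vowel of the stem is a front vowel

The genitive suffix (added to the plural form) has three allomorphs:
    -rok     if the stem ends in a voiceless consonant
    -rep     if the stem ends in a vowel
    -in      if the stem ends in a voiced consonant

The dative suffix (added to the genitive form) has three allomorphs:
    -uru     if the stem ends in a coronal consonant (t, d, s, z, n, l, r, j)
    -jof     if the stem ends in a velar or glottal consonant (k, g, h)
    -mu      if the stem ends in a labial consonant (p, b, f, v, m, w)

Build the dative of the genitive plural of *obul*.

obulwukrokjof

Since the last vowel of *obul* is /u/ (a back vowel), it takes -wuk, giving *obulwuk*.
Since the final sound of the plural form *obulwuk* is /k/ (a voiceless consonant), it takes -rok, giving *obulwukrok*.
The genitive form *obulwukrok*: final consonant = /k/, velar/glottal → -jof → *obulwukrokjof*.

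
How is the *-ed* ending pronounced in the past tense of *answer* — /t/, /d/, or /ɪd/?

The stem *answer* ends in a voiced sound other than /d/.
The -ed suffix is realized as /ɪd/ after /t, d/; as /t/ after other voiceless consonants; and as /d/ after other voiced sounds.
So -ed on *answer* is pronounced /d/.

/d/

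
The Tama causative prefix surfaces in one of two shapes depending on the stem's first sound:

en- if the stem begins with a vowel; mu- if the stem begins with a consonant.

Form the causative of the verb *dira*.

The first sound of *dira* is /d/, which is a consonant, so the prefix is mu-, giving *mudira*.

mudira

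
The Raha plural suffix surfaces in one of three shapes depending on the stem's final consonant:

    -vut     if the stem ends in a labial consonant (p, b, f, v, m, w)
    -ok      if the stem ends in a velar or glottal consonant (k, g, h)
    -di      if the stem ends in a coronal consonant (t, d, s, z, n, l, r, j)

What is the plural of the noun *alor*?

*alor*: final consonant = /r/, coronal → -di → *alordi*.

alordi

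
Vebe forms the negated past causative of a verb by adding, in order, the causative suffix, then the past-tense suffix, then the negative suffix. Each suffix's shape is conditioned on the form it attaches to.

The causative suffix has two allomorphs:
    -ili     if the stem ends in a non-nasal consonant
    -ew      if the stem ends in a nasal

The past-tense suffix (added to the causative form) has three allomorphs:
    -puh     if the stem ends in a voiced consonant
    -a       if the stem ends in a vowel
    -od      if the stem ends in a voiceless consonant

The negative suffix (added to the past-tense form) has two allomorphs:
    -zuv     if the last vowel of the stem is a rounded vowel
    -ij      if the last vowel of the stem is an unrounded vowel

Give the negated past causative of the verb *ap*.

The final consonant of *ap* is /p/, which is non-nasal, so the causative suffix is -ili, giving *apili*.
The final sound of the causative form *apili* is /i/, which is a vowel, so the past-tense suffix is -a, giving *apilia*.
Since the last vowel of the past-tense form *apilia* is /a/ (an unrounded vowel), it takes -ij, giving *apiliaij*.

apiliaij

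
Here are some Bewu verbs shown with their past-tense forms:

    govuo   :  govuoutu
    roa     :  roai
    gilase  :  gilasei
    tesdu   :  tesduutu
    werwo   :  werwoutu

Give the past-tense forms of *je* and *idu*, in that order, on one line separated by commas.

jei, iduutu

The pattern is rounding harmony: -utu when the last vowel of the stem is a rounded vowel (*govuo*, *tesdu*, *werwo*); -i when the last vowel of the stem is an unrounded vowel (*roa*, *gilase*).
*je*: last vowel = /e/, an unrounded vowel → -i → *jei*.
The last vowel of *idu* is /u/, which is a rounded vowel, so the suffix is -utu, giving *iduutu*.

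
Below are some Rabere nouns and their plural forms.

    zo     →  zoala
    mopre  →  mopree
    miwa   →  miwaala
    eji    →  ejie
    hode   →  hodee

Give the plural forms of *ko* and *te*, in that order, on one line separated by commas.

koala, tee

The pattern is front/back vowel harmony: -e when the last vowel of the stem is a front vowel (*mopre*, *eji*, *hode*); -ala when the last vowel of the stem is a back vowel (*zo*, *miwa*).
The last vowel of *ko* is /o/, which is a back vowel, so the suffix is -ala, giving *koala*.
*te* — last vowel /e/ (a front vowel) → -e → *tee*.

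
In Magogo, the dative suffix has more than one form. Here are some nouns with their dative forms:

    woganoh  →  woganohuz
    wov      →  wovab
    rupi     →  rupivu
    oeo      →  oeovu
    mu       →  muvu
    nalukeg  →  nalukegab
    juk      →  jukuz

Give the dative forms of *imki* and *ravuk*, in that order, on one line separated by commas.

imkivu, ravukuz

The suffix is conditioned by the final sound: -uz when the stem ends in a voiceless consonant (*woganoh*, *juk*); -ab when the stem ends in a voiced consonant (*wov*, *nalukeg*); -vu when the stem ends in a vowel (*rupi*, *oeo*, *mu*).
Since the final sound of *imki* is /i/ (a vowel), it takes -vu, giving *imkivu*.
*ravuk*: final sound = /k/, a voiceless consonant → -uz → *ravukuz*.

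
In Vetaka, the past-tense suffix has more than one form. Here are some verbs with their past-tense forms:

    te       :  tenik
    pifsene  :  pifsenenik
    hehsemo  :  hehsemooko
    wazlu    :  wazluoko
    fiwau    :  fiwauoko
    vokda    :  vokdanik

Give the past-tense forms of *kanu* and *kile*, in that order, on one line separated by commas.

kanuoko, kilenik

The suffix is conditioned by the last vowel: -oko when the last vowel of the stem is a rounded vowel (*hehsemo*, *wazlu*, *fiwau*); -nik when the last vowel of the stem is an unrounded vowel (*te*, *pifsene*, *vokda*).
Since the last vowel of *kanu* is /u/ (a rounded vowel), it takes -oko, giving *kanuoko*.
The last vowel of *kile* is /e/, which is an unrounded vowel, so the suffix is -nik, giving *kilenik*.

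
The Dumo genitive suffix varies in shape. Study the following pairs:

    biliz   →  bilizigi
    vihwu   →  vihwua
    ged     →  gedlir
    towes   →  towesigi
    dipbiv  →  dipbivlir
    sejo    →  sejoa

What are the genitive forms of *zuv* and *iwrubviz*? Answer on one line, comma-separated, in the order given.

The suffix is conditioned by the final sound: -igi when the stem ends in a sibilant (*biliz*, *towes*); -lir when the stem ends in a non-sibilant consonant (*ged*, *dipbiv*); -a when the stem ends in a vowel (*vihwu*, *sejo*).
Since the final sound of *zuv* is /v/ (a non-sibilant consonant), it takes -lir, giving *zuvlir*.
*iwrubviz*: final sound = /z/, a sibilant → -igi → *iwrubvizigi*.

zuvlir, iwrubvizigi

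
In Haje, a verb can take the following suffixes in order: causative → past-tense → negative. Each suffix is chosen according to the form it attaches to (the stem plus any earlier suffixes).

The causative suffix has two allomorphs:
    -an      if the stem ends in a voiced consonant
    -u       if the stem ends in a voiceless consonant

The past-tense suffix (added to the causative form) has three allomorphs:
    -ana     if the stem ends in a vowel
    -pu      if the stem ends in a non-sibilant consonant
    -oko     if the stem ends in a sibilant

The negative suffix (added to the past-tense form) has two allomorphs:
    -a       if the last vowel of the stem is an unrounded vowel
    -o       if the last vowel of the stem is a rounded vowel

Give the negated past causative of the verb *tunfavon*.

*tunfavon* — final consonant /n/ (voiced) → -an → *tunfavonan*.
The causative form *tunfavonan* — final sound /n/ (a non-sibilant consonant) → -pu → *tunfavonanpu*.
The past-tense form *tunfavonanpu* — last vowel /u/ (a rounded vowel) → -o → *tunfavonanpuo*.

tunfavonanpuo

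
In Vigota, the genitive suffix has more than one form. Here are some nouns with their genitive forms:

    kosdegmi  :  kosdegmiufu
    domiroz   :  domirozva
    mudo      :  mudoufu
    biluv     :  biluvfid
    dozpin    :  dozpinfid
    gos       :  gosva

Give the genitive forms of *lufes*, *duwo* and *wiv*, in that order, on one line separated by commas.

The alternation tracks the final sound of the stem — -va when the stem ends in a sibilant (*domiroz*, *gos*); -fid when the stem ends in a non-sibilant consonant (*biluv*, *dozpin*); -ufu when the stem ends in a vowel (*kosdegmi*, *mudo*).
*lufes*: final sound = /s/, a sibilant → -va → *lufesva*.
Since the final sound of *duwo* is /o/ (a vowel), it takes -ufu, giving *duwoufu*.
*wiv*: final sound = /v/, a non-sibilant consonant → -fid → *wivfid*.

lufesva, duwoufu, wivfid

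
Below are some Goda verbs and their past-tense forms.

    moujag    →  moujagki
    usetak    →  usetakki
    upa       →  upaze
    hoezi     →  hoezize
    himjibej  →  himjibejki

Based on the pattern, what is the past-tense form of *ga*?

gaze

Looking at the final sound of each stem: -ki when the stem ends in a consonant (*moujag*, *usetak*, *himjibej*); -ze when the stem ends in a vowel (*upa*, *hoezi*).
*ga* — final sound /a/ (a vowel) → -ze → *gaze*.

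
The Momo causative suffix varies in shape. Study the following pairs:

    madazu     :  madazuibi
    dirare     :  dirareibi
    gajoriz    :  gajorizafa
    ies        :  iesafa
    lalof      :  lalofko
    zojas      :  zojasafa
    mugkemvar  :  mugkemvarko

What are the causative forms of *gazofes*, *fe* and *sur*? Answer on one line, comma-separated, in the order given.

gazofesafa, feibi, surko

Looking at the final sound of each stem: -afa when the stem ends in a sibilant (*gajoriz*, *ies*, *zojas*); -ko when the stem ends in a non-sibilant consonant (*lalof*, *mugkemvar*); -ibi when the stem ends in a vowel (*madazu*, *dirare*).
*gazofes*: final sound = /s/, a sibilant → -afa → *gazofesafa*.
*fe*: final sound = /e/, a vowel → -ibi → *feibi*.
The final sound of *sur* is /r/, which is a non-sibilant consonant, so the suffix is -ko, giving *surko*.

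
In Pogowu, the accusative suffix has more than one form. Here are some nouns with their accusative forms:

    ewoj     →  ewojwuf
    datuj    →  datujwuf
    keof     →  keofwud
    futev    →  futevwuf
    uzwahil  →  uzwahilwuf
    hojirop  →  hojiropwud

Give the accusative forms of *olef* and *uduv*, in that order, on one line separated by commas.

The suffix is conditioned by the final consonant: -wud when the stem ends in a voiceless consonant (*keof*, *hojirop*); -wuf when the stem ends in a voiced consonant (*ewoj*, *datuj*, *futev*, *uzwahil*).
*olef*: final consonant = /f/, voiceless → -wud → *olefwud*.
Since the final consonant of *uduv* is /v/ (voiced), it takes -wuf, giving *uduvwuf*.

olefwud, uduvwuf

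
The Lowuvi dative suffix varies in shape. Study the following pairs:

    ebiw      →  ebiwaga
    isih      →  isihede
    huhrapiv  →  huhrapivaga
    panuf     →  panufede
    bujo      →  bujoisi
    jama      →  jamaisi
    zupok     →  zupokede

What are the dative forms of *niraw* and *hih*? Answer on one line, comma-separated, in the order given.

Looking at the final sound of each stem: -ede when the stem ends in a voiceless consonant (*isih*, *panuf*, *zupok*); -aga when the stem ends in a voiced consonant (*ebiw*, *huhrapiv*); -isi when the stem ends in a vowel (*bujo*, *jama*).
*niraw* — final sound /w/ (a voiced consonant) → -aga → *nirawaga*.
*hih* — final sound /h/ (a voiceless consonant) → -ede → *hihede*.

nirawaga, hihede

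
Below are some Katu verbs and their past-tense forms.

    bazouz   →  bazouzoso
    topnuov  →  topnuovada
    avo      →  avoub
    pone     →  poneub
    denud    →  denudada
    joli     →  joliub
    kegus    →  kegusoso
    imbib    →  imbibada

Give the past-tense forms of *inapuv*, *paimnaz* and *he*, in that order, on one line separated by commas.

inapuvada, paimnazoso, heub

The pattern is sibilance of the final sound: -oso when the stem ends in a sibilant (*bazouz*, *kegus*); -ada when the stem ends in a non-sibilant consonant (*topnuov*, *denud*, *imbib*); -ub when the stem ends in a vowel (*avo*, *pone*, *joli*).
*inapuv*: final sound = /v/, a non-sibilant consonant → -ada → *inapuvada*.
*paimnaz*: final sound = /z/, a sibilant → -oso → *paimnazoso*.
*he*: final sound = /e/, a vowel → -ub → *heub*.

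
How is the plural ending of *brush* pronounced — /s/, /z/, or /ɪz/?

The stem *brush* ends in a sibilant (/s, z, ʃ, ʒ, tʃ, dʒ/).
The plural suffix surfaces as /ɪz/ after sibilants, /s/ after other voiceless consonants, and /z/ after other voiced sounds.
So the plural -s on *brush* is pronounced /ɪz/.

/ɪz/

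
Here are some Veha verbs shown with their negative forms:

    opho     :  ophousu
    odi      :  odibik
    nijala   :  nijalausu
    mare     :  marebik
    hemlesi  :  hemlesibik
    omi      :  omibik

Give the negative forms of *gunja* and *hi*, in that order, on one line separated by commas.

The alternation tracks the last vowel of the stem — -bik when the last vowel of the stem is a front vowel (*odi*, *mare*, *hemlesi*, *omi*); -usu when the last vowel of the stem is a back vowel (*opho*, *nijala*).
Since the last vowel of *gunja* is /a/ (a back vowel), it takes -usu, giving *gunjausu*.
The last vowel of *hi* is /i/, which is a front vowel, so the suffix is -bik, giving *hibik*.

gunjausu, hibik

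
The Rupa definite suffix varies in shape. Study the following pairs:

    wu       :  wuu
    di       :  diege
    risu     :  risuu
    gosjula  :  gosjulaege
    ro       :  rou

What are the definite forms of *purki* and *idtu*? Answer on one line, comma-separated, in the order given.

The suffix is conditioned by the last vowel: -u when the last vowel of the stem is a rounded vowel (*wu*, *risu*, *ro*); -ege when the last vowel of the stem is an unrounded vowel (*di*, *gosjula*).
*purki*: last vowel = /i/, an unrounded vowel → -ege → *purkiege*.
The last vowel of *idtu* is /u/, which is a rounded vowel, so the suffix is -u, giving *idtuu*.

purkiege, idtuu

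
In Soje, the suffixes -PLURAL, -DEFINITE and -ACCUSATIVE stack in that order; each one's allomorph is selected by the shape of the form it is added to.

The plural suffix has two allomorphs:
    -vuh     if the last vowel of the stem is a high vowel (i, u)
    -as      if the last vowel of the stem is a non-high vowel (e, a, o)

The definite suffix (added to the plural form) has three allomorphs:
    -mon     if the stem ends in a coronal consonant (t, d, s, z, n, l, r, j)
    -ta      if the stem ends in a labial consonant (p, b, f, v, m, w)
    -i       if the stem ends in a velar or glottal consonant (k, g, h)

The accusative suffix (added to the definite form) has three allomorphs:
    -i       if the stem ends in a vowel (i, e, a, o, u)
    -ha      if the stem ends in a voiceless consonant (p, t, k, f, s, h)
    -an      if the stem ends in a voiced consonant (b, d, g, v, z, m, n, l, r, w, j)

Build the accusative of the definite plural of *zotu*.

zotuvuhii

*zotu* — last vowel /u/ (a high vowel) → -vuh → *zotuvuh*.
The plural form *zotuvuh*: final consonant = /h/, velar/glottal → -i → *zotuvuhi*.
The definite form *zotuvuhi*: final sound = /i/, a vowel → -i → *zotuvuhii*.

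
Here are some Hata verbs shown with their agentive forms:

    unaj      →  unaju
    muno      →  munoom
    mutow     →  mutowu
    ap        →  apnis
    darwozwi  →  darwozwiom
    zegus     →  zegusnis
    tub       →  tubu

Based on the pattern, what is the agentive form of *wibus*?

The alternation tracks the final sound of the stem — -nis when the stem ends in a voiceless consonant (*ap*, *zegus*); -u when the stem ends in a voiced consonant (*unaj*, *mutow*, *tub*); -om when the stem ends in a vowel (*muno*, *darwozwi*).
Since the final sound of *wibus* is /s/ (a voiceless consonant), it takes -nis, giving *wibusnis*.

wibusnis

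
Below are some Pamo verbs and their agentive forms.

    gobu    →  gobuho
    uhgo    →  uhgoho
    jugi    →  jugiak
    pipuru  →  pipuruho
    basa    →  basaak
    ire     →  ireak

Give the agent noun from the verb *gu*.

guho

The pattern is rounding harmony: -ho when the last vowel of the stem is a rounded vowel (*gobu*, *uhgo*, *pipuru*); -ak when the last vowel of the stem is an unrounded vowel (*jugi*, *basa*, *ire*).
The last vowel of *gu* is /u/, which is a rounded vowel, so the suffix is -ho, giving *guho*.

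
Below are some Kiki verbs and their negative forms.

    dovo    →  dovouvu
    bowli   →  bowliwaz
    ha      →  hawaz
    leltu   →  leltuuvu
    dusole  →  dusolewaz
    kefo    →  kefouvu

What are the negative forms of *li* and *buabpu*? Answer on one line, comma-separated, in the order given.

The pattern is rounding harmony: -uvu when the last vowel of the stem is a rounded vowel (*dovo*, *leltu*, *kefo*); -waz when the last vowel of the stem is an unrounded vowel (*bowli*, *ha*, *dusole*).
The last vowel of *li* is /i/, which is an unrounded vowel, so the suffix is -waz, giving *liwaz*.
Since the last vowel of *buabpu* is /u/ (a rounded vowel), it takes -uvu, giving *buabpuuvu*.

liwaz, buabpuuvu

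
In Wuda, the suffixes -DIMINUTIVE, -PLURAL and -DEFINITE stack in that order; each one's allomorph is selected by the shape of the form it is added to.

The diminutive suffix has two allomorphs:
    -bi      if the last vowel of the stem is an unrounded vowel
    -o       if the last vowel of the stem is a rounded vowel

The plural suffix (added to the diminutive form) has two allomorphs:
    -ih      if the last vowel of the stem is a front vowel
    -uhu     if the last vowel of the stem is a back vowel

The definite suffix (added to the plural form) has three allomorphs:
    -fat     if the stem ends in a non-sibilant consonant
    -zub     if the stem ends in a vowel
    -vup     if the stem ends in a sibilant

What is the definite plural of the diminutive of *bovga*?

bovgabiihfat

Since the last vowel of *bovga* is /a/ (an unrounded vowel), it takes -bi, giving *bovgabi*.
The diminutive form *bovgabi*: last vowel = /i/, a front vowel → -ih → *bovgabiih*.
Since the final sound of the plural form *bovgabiih* is /h/ (a non-sibilant consonant), it takes -fat, giving *bovgabiihfat*.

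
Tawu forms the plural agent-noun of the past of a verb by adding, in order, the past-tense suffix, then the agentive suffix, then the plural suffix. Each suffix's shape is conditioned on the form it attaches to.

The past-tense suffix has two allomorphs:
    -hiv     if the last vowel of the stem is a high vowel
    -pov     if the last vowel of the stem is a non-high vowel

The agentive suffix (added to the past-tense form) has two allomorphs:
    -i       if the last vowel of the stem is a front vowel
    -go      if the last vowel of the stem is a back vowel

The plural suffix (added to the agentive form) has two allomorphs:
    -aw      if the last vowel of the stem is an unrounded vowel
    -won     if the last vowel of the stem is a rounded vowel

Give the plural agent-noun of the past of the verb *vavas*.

vavaspovgowon

Since the last vowel of *vavas* is /a/ (a non-high vowel), it takes -pov, giving *vavaspov*.
The last vowel of the past-tense form *vavaspov* is /o/, which is a back vowel, so the agentive suffix is -go, giving *vavaspovgo*.
The last vowel of the agentive form *vavaspovgo* is /o/, which is a rounded vowel, so the plural suffix is -won, giving *vavaspovgowon*.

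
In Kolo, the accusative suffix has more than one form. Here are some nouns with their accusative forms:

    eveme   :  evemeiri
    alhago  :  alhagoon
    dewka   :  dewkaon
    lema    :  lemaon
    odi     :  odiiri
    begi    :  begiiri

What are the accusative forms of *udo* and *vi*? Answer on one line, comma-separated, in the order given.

The suffix is conditioned by the last vowel: -iri when the last vowel of the stem is a front vowel (*eveme*, *odi*, *begi*); -on when the last vowel of the stem is a back vowel (*alhago*, *dewka*, *lema*).
*udo* — last vowel /o/ (a back vowel) → -on → *udoon*.
The last vowel of *vi* is /i/, which is a front vowel, so the suffix is -iri, giving *viiri*.

udoon, viiri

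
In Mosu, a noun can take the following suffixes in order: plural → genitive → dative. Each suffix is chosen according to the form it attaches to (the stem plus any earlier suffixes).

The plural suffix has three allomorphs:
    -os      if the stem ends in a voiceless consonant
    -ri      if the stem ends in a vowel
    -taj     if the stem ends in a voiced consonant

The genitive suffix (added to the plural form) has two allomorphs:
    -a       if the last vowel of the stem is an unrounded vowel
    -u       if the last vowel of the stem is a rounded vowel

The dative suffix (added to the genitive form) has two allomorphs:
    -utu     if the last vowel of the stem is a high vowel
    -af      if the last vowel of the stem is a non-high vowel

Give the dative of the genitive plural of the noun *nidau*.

*nidau*: final sound = /u/, a vowel → -ri → *nidauri*.
The last vowel of the plural form *nidauri* is /i/, which is an unrounded vowel, so the genitive suffix is -a, giving *nidauria*.
Since the last vowel of the genitive form *nidauria* is /a/ (a non-high vowel), it takes -af, giving *nidauriaaf*.

nidauriaaf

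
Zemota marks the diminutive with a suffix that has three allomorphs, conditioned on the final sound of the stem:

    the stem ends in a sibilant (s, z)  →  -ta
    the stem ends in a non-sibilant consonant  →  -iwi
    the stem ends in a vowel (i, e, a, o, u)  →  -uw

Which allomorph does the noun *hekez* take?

-ta

*hekez* — final sound /z/ (a sibilant) → -ta.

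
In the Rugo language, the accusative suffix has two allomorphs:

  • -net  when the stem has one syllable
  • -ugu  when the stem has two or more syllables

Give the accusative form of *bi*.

*bi* has one syllable, so the suffix is -net, giving *binet*.

binet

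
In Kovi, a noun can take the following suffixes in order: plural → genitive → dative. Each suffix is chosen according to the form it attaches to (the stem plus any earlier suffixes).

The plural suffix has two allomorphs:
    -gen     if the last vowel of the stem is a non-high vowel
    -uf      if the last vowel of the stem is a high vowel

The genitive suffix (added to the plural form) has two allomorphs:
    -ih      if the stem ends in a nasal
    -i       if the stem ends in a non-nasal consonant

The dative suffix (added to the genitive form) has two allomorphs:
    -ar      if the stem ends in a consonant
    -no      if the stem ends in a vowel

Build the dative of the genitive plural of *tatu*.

tatuufino

*tatu* — last vowel /u/ (a high vowel) → -uf → *tatuuf*.
The plural form *tatuuf* — final consonant /f/ (non-nasal) → -i → *tatuufi*.
The genitive form *tatuufi*: final sound = /i/, a vowel → -no → *tatuufino*.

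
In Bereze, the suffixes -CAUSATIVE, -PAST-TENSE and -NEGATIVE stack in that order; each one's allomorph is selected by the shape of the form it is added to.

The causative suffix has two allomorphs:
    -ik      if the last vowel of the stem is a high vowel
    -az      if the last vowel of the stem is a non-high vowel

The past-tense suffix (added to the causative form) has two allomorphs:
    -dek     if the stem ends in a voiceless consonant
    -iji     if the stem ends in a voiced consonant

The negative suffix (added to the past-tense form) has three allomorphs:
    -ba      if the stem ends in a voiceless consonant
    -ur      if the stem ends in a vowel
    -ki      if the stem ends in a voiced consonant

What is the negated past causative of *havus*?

Since the last vowel of *havus* is /u/ (a high vowel), it takes -ik, giving *havusik*.
The causative form *havusik*: final consonant = /k/, voiceless → -dek → *havusikdek*.
The past-tense form *havusikdek*: final sound = /k/, a voiceless consonant → -ba → *havusikdekba*.

havusikdekba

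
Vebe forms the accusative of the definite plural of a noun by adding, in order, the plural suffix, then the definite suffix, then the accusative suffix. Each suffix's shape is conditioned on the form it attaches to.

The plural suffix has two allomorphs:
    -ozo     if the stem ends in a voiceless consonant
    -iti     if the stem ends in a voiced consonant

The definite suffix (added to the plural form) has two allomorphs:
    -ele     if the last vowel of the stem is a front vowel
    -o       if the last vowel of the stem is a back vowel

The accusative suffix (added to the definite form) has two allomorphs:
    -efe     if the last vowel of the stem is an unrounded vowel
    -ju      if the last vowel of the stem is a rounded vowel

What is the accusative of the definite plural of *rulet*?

ruletozooju

Since the final consonant of *rulet* is /t/ (voiceless), it takes -ozo, giving *ruletozo*.
Since the last vowel of the plural form *ruletozo* is /o/ (a back vowel), it takes -o, giving *ruletozoo*.
The last vowel of the definite form *ruletozoo* is /o/, which is a rounded vowel, so the accusative suffix is -ju, giving *ruletozooju*.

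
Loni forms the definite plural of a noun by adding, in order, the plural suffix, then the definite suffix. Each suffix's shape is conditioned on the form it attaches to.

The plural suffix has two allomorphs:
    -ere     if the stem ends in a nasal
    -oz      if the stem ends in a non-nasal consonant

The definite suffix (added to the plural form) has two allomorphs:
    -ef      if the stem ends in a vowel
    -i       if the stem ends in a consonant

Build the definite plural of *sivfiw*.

*sivfiw*: final consonant = /w/, non-nasal → -oz → *sivfiwoz*.
The final sound of the plural form *sivfiwoz* is /z/, which is a consonant, so the definite suffix is -i, giving *sivfiwozi*.

sivfiwozi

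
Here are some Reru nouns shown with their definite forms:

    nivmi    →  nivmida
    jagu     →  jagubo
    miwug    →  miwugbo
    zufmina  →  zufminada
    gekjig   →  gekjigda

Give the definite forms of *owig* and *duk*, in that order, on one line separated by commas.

owigda, dukbo

The suffix is conditioned by the last vowel: -bo when the last vowel of the stem is a rounded vowel (*jagu*, *miwug*); -da when the last vowel of the stem is an unrounded vowel (*nivmi*, *zufmina*, *gekjig*).
Since the last vowel of *owig* is /i/ (an unrounded vowel), it takes -da, giving *owigda*.
*duk*: last vowel = /u/, a rounded vowel → -bo → *dukbo*.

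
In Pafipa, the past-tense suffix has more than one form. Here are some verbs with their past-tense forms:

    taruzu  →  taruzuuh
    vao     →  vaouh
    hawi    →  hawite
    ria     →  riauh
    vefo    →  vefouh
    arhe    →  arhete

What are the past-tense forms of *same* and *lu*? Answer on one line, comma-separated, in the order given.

samete, luuh

The suffix is conditioned by the last vowel: -te when the last vowel of the stem is a front vowel (*hawi*, *arhe*); -uh when the last vowel of the stem is a back vowel (*taruzu*, *vao*, *ria*, *vefo*).
The last vowel of *same* is /e/, which is a front vowel, so the suffix is -te, giving *samete*.
*lu*: last vowel = /u/, a back vowel → -uh → *luuh*.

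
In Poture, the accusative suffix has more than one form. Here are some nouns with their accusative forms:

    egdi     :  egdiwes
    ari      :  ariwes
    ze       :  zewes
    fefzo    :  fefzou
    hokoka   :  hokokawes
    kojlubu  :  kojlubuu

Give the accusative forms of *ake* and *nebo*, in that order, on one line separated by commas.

The suffix is conditioned by the last vowel: -u when the last vowel of the stem is a rounded vowel (*fefzo*, *kojlubu*); -wes when the last vowel of the stem is an unrounded vowel (*egdi*, *ari*, *ze*, *hokoka*).
*ake*: last vowel = /e/, an unrounded vowel → -wes → *akewes*.
*nebo*: last vowel = /o/, a rounded vowel → -u → *nebou*.

akewes, nebou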